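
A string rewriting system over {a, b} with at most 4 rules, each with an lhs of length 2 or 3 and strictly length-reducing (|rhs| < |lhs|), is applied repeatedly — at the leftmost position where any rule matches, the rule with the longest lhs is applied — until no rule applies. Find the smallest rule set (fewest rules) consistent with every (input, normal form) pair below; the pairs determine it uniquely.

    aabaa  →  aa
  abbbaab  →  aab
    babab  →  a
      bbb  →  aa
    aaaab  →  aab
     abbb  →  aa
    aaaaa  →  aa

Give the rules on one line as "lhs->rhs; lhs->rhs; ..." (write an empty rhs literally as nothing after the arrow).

  | aabaa => aa
  | abbbaab => aaaaab => aaaab => aaab => aab
  | babab => bb => a
  | bbb => aa

aaa->aa; aba->; bb->a; bbb->aa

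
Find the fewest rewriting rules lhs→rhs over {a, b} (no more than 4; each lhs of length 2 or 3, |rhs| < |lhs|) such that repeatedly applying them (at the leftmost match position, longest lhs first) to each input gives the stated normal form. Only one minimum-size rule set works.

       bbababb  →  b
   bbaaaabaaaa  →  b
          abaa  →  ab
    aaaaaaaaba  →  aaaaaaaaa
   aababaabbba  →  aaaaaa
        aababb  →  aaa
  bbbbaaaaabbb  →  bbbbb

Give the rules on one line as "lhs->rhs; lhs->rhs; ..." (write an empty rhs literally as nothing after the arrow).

aab->aa; ba->b; bab->

  | bbababb => babb => b
  | bbaaaabaaaa => bbaaabaaaa => bbaabaaaa => bbabaaaa => baaaa => baaa => baa => ba => b
  | abaa => aba => ab
  | aaaaaaaaba => aaaaaaaaa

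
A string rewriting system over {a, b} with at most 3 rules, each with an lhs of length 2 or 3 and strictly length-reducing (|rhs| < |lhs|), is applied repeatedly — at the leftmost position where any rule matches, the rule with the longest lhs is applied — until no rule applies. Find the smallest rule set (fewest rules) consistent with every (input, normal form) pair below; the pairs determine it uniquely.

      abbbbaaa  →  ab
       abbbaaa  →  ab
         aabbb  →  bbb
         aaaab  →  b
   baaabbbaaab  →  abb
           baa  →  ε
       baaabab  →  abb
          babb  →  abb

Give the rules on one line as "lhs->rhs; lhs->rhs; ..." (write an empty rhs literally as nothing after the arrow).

  | abbbbaaa => abbbaaa => abbaaa => abaaa => abaa => aba => ab
  | abbbaaa => abbaaa => abaaa => abaa => aba => ab
  | aabbb => bbb
  | aaaab => aab => b

aa->; aba->ab; ba->a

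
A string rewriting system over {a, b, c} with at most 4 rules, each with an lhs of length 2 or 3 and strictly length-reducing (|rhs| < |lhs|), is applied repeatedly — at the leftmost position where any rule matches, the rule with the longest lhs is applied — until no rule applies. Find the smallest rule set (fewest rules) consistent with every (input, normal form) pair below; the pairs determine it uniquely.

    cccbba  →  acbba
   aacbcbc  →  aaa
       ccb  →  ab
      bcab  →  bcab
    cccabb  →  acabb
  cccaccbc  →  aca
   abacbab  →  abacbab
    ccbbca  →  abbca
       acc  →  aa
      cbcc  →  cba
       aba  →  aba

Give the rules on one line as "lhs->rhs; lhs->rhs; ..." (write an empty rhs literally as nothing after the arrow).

abc->; bcb->; cc->a

  | cccbba => acbba
  | aacbcbc => aacc => aaa
  | ccb => ab
  | bcab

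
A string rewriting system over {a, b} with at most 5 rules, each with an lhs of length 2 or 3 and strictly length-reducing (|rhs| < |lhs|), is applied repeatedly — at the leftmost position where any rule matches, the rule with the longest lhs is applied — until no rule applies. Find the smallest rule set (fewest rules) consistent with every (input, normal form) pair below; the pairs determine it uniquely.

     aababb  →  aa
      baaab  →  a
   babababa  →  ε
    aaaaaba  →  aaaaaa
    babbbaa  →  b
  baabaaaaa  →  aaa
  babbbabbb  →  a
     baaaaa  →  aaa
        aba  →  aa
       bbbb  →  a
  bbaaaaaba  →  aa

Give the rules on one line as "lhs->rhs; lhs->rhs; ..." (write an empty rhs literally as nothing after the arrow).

ab->a; abb->; baa->; bbb->a

  | aababb => aaabb => aa
  | baaab => ab => a
  | babababa => baababa => baba => baa => ε
  | aaaaaba => aaaaaa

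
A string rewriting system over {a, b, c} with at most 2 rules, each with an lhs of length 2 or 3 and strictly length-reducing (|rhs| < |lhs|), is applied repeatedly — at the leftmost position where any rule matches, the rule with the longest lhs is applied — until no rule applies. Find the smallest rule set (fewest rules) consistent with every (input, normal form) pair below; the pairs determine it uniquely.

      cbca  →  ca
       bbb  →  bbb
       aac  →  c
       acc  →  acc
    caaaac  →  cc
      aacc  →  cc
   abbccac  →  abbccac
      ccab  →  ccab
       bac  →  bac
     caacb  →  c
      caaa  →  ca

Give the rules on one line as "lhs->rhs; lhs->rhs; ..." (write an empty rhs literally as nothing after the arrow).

aa->; cb->

  | cbca => ca
  | bbb
  | aac => c
  | acc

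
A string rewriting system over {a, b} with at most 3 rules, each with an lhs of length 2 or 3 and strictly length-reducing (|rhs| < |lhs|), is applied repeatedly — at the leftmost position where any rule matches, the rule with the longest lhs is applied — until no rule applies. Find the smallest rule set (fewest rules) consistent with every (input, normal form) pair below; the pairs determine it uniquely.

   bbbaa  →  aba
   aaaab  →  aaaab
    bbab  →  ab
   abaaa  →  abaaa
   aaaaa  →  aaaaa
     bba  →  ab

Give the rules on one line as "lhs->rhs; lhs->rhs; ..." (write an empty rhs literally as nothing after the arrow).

  | bbbaa => bbaa => aba
  | aaaab
  | bbab => abb => ab
  | abaaa

bb->b; bba->ab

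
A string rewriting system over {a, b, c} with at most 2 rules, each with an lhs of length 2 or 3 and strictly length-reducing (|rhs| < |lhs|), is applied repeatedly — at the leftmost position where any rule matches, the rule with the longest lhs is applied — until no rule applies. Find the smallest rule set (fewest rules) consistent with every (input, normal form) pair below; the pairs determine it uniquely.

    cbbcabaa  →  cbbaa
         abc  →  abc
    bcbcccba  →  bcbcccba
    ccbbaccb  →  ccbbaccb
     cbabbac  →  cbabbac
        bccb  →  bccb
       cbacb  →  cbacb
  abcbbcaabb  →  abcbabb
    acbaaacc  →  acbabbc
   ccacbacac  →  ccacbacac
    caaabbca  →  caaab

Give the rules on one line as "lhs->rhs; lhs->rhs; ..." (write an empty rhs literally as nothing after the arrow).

aac->bb; bca->

  | cbbcabaa => cbbaa
  | abc
  | bcbcccba
  | ccbbaccb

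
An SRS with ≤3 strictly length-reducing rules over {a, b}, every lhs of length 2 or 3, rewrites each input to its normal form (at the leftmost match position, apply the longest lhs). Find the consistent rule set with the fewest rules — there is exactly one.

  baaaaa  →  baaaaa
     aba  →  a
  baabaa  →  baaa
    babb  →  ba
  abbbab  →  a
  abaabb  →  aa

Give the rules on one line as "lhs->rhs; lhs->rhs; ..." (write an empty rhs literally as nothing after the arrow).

  | baaaaa
  | aba => a
  | baabaa => baaa
  | babb => bab => ba

ab->a; aba->a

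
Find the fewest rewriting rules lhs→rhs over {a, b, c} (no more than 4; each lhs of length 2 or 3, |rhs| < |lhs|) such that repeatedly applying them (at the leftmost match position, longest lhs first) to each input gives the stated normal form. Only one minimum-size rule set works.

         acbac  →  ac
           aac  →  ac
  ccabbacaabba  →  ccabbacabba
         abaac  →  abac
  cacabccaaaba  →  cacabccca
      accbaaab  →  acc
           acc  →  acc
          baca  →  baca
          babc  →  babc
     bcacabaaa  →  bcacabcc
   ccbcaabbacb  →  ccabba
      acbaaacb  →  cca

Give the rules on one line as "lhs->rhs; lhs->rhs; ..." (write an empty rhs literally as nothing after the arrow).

  | acbac => aac => ac
  | aac => ac
  | ccabbacaabba => ccabbacabba
  | abaac => abac

aa->a; aaa->cc; cb->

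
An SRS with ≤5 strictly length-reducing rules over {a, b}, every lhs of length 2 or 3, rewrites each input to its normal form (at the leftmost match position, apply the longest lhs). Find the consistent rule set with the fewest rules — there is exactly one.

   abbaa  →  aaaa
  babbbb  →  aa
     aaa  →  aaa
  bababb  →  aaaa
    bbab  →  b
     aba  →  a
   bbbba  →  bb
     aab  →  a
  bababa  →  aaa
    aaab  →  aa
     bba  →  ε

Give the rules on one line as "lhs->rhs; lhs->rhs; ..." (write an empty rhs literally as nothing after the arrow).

ab->; abb->aa; bab->aa; bba->

  | abbaa => aaaa
  | babbbb => aabbb => aaab => aa
  | aaa
  | bababb => aaabb => aaaa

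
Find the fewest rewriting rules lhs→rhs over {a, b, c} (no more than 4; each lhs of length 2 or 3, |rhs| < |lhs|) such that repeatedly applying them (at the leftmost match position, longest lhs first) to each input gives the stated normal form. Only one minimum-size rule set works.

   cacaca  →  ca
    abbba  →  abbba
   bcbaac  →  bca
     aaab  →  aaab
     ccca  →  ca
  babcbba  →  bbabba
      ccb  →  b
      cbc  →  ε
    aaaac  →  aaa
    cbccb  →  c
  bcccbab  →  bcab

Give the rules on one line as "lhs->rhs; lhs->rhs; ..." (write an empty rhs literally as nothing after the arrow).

abc->ba; ac->; cb->c; cc->

  | cacaca => caca => ca
  | abbba
  | bcbaac => bcaac => bca
  | aaab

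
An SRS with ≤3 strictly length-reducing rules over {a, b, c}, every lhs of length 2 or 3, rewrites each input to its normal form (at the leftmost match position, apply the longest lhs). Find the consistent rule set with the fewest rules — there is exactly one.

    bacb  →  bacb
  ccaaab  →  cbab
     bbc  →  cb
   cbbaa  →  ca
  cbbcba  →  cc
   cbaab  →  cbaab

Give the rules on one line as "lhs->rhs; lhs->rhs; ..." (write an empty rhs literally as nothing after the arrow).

  | bacb
  | ccaaab => cbab
  | bbc => cb
  | cbbaa => ca

bba->; bbc->cb; caa->b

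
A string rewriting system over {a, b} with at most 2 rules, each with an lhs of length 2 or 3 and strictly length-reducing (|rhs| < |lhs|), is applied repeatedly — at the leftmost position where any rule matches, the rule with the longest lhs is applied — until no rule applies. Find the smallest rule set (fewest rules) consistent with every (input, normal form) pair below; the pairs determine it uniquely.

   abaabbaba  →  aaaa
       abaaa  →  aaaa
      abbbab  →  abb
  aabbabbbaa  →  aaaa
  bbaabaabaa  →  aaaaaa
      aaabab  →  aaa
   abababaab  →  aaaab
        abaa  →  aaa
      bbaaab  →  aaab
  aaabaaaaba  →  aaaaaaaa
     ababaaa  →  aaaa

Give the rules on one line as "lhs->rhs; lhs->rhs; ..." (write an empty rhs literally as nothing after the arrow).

  | abaabbaba => aaabbaba => aaaba => aaaa
  | abaaa => aaaa
  | abbbab => abb
  | aabbabbbaa => aabbbaa => aabbaa => aabaa => aaaa

ba->a; bab->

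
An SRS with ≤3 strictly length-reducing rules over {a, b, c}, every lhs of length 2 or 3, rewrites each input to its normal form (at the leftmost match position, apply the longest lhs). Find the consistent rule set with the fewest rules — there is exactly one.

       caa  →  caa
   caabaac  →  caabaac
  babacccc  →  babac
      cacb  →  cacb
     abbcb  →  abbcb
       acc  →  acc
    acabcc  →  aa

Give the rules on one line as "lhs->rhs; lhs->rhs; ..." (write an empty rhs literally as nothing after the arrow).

  | caa
  | caabaac
  | babacccc => babac
  | cacb

cab->ac; ccc->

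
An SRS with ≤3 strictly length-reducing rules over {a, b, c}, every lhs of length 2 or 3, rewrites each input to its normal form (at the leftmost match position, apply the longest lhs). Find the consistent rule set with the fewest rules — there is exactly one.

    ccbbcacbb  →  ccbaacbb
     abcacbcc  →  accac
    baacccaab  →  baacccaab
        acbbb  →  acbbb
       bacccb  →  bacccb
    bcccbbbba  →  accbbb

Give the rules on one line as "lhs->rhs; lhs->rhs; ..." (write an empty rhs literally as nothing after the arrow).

aaa->ac; bba->b; bc->a

  | ccbbcacbb => ccbaacbb
  | abcacbcc => aaacbcc => accbcc => accac
  | baacccaab
  | acbbb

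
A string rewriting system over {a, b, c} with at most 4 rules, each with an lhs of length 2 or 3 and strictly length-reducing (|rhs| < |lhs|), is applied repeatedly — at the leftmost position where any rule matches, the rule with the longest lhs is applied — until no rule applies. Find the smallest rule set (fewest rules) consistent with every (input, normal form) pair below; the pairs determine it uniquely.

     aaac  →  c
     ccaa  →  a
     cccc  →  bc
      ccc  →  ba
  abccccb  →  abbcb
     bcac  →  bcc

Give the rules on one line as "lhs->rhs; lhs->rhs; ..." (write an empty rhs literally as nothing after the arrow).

ac->c; cca->; ccc->ba

  | aaac => aac => ac => c
  | ccaa => a
  | cccc => bac => bc
  | ccc => ba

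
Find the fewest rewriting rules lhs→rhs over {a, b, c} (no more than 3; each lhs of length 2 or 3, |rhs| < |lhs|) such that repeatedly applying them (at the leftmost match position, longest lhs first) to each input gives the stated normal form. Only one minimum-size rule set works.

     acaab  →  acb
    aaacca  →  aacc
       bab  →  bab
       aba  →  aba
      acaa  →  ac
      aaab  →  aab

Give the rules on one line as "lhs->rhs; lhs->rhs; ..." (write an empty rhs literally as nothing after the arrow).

  | acaab => acab => acb
  | aaacca => aacca => aacc
  | bab
  | aba

aaa->aa; ca->c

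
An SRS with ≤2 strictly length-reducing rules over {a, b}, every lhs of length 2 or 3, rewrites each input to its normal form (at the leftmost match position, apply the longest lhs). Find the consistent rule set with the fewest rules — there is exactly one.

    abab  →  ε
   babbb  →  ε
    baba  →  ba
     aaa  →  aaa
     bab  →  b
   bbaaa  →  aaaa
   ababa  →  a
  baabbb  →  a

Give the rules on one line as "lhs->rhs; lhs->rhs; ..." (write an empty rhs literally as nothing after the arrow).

ab->; bb->a

  | abab => ab => ε
  | babbb => bbb => ab => ε
  | baba => ba
  | aaa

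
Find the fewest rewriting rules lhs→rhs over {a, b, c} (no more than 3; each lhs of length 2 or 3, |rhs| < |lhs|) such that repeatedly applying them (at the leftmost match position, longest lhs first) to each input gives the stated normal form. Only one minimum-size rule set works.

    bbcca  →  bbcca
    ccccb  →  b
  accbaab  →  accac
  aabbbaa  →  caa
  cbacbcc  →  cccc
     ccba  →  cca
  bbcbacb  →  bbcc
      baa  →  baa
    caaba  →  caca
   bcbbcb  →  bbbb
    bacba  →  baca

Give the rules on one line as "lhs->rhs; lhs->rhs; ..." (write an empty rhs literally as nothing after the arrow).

  | bbcca
  | ccccb => cccb => ccb => cb => b
  | accbaab => accaab => accac
  | aabbbaa => acbbaa => abbaa => cbaa => caa

ab->c; cb->b; cba->ca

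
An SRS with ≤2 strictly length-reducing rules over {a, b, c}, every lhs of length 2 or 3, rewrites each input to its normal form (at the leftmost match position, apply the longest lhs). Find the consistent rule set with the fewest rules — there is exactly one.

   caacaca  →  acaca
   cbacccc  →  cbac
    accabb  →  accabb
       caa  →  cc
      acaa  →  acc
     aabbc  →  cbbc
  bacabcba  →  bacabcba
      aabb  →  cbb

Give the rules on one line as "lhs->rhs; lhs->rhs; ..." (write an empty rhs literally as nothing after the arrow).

aa->c; ccc->ac

  | caacaca => cccaca => acaca
  | cbacccc => cbaacc => cbccc => cbac
  | accabb
  | caa => cc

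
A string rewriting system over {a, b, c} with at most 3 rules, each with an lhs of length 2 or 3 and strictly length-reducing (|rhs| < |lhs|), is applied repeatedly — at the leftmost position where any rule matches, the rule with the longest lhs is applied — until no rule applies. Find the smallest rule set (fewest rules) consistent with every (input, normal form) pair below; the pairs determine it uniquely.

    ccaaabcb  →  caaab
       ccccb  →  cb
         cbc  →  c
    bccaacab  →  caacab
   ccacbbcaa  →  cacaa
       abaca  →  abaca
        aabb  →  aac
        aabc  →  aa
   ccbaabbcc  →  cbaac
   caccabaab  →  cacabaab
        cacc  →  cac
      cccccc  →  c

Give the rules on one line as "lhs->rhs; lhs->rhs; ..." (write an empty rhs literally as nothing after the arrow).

bb->c; bc->; cc->c

  | ccaaabcb => caaabcb => caaab
  | ccccb => cccb => ccb => cb
  | cbc => c
  | bccaacab => caacab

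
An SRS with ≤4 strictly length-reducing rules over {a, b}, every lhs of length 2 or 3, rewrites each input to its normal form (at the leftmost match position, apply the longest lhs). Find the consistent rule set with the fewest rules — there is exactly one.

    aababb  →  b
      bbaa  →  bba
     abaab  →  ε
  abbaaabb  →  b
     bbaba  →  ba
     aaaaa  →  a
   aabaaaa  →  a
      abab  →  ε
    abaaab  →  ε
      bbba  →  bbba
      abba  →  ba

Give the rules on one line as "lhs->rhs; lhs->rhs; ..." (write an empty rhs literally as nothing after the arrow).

  | aababb => ababb => abb => b
  | bbaa => bba
  | abaab => aab => ab => ε
  | abbaaabb => baaabb => baabb => babb => b

aa->a; ab->; bab->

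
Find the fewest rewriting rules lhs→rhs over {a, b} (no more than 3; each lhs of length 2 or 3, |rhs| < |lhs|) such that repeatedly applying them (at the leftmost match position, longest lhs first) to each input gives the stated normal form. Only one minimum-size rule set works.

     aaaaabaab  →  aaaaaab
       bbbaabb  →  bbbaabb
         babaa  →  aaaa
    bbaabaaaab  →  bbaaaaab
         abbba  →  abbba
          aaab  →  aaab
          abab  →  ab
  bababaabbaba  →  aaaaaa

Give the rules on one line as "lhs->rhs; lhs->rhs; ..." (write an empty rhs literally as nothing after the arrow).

aba->a; bab->aa

  | aaaaabaab => aaaaaab
  | bbbaabb
  | babaa => aaaa
  | bbaabaaaab => bbaaaaab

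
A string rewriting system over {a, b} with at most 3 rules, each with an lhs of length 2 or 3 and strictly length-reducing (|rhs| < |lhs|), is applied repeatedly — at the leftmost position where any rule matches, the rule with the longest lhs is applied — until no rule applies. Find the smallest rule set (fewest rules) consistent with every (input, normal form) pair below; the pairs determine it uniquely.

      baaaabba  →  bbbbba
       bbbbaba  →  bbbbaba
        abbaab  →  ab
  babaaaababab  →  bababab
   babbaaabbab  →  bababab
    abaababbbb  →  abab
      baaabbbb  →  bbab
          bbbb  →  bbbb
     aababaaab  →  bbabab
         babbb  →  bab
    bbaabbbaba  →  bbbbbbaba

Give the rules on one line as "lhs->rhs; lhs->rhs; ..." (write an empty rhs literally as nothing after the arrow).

aa->b; abb->ab

  | baaaabba => bbaabba => bbbbba
  | bbbbaba
  | abbaab => abaab => abbb => abb => ab
  | babaaaababab => babbaababab => babaababab => babbbabab => babbabab => bababab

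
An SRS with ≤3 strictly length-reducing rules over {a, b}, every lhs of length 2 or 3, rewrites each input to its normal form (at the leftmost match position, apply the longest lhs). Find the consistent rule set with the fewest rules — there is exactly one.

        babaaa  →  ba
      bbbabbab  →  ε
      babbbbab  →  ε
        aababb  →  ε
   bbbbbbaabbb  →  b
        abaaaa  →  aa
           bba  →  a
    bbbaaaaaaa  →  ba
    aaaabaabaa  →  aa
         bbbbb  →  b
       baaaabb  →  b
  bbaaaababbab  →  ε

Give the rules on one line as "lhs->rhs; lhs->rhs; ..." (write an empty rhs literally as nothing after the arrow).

aaa->a; ab->; bb->

  | babaaa => baaa => ba
  | bbbabbab => babbab => bbab => ab => ε
  | babbbbab => bbbbab => bbab => ab => ε
  | aababb => aabb => ab => ε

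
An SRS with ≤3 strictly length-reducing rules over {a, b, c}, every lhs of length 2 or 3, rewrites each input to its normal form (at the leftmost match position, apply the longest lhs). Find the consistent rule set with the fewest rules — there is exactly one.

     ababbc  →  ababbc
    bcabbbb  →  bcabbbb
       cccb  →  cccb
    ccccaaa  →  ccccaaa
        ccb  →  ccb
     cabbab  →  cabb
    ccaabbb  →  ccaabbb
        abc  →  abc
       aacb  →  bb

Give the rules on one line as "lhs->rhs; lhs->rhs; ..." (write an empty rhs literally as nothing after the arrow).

  | ababbc
  | bcabbbb
  | cccb
  | ccccaaa

aac->b; bba->b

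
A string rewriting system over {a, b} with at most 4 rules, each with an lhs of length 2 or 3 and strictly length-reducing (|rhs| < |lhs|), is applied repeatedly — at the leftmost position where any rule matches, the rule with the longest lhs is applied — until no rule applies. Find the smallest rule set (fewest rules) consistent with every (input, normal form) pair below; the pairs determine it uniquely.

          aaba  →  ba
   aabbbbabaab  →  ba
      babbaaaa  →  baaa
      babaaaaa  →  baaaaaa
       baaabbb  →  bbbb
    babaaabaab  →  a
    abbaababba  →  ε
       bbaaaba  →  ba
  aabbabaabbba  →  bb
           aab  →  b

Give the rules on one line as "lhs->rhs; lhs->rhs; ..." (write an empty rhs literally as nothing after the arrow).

aab->b; ab->a; abb->bb; bba->

  | aaba => ba
  | aabbbbabaab => bbbbabaab => bbbaab => bab => ba
  | babbaaaa => bbbaaaa => baaa
  | babaaaaa => baaaaaa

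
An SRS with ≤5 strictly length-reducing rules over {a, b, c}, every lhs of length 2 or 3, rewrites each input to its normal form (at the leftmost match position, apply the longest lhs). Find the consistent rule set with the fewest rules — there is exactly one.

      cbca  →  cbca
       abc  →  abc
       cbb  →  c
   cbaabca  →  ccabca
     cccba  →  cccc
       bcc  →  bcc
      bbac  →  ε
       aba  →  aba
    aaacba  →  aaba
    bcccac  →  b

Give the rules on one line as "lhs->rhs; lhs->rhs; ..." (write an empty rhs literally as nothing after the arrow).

ac->; bb->; cac->ac; cba->cc

  | cbca
  | abc
  | cbb => c
  | cbaabca => ccabca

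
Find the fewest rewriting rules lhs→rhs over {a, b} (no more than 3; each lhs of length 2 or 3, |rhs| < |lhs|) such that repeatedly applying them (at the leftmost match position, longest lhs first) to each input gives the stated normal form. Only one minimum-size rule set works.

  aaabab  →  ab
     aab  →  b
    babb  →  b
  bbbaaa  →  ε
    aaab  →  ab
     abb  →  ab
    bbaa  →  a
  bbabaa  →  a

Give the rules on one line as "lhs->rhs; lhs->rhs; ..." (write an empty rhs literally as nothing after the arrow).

aa->; ba->; bb->b

  | aaabab => abab => ab
  | aab => b
  | babb => bb => b
  | bbbaaa => bbaaa => baaa => aa => ε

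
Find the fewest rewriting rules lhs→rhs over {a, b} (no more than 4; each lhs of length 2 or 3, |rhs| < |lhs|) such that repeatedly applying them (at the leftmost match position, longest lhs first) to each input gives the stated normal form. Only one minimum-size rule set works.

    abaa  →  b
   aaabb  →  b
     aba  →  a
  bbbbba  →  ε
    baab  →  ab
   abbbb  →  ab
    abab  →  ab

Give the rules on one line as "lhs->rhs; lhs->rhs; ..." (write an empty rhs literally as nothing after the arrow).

aa->b; ba->; bb->b

  | abaa => aa => b
  | aaabb => babb => bb => b
  | aba => a
  | bbbbba => bbbba => bbba => bba => ba => ε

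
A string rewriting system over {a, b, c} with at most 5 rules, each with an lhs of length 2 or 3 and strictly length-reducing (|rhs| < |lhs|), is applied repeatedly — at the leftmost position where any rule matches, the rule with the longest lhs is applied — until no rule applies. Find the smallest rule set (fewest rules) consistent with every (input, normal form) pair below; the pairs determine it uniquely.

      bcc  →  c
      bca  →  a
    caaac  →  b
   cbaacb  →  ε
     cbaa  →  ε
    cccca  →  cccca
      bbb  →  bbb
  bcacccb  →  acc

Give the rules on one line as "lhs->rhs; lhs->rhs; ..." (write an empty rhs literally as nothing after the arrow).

  | bcc => c
  | bca => a
  | caaac => cac => b
  | cbaacb => aacb => cb => ε

aa->; bc->; cac->b; cb->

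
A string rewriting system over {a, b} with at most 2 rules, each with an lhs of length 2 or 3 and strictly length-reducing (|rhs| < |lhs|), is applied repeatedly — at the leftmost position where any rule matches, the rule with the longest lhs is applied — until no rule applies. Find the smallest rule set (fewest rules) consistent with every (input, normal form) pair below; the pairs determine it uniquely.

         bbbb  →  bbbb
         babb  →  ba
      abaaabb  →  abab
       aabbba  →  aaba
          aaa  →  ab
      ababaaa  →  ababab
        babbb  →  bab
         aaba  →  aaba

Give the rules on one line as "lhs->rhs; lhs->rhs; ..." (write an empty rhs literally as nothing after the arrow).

aaa->ab; abb->a

  | bbbb
  | babb => ba
  | abaaabb => ababbb => abab
  | aabbba => aaba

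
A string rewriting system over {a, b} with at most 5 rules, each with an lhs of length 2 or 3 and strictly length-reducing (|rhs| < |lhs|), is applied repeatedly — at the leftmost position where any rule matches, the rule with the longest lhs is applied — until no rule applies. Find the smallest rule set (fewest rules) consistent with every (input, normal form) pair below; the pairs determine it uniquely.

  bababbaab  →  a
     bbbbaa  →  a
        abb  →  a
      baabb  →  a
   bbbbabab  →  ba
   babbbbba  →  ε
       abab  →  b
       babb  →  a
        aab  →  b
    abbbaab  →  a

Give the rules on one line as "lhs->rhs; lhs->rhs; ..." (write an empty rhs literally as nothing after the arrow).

aa->; ab->a; abb->bb; bb->a

  | bababbaab => baabbaab => bbbaab => abaab => aaab => ab => a
  | bbbbaa => abbaa => bbaa => aaa => a
  | abb => bb => a
  | baabb => bbb => ab => a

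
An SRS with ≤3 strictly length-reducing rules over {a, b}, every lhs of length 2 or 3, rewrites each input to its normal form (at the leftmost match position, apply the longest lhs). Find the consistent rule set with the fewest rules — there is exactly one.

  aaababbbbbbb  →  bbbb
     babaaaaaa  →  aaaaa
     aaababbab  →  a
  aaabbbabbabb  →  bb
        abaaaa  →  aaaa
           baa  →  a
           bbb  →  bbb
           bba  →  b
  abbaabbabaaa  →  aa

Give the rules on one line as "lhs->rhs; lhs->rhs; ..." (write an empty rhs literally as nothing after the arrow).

ab->; ba->

  | aaababbbbbbb => aaabbbbbbb => aabbbbbb => abbbbb => bbbb
  | babaaaaaa => baaaaaa => aaaaa
  | aaababbab => aaabbab => aabab => aab => a
  | aaabbbabbabb => aabbabbabb => ababbabb => abbabb => babb => bb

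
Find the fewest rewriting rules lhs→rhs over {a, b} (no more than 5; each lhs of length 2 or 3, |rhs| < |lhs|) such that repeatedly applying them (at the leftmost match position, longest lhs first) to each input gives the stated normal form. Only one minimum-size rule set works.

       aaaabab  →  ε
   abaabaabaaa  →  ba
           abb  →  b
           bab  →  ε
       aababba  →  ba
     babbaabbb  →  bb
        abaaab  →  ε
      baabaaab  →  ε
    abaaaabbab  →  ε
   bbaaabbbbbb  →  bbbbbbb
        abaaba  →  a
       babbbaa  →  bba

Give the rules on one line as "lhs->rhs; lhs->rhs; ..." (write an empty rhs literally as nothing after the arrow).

aa->a; aaa->ba; ab->; bab->

  | aaaabab => baabab => babab => ab => ε
  | abaabaabaaa => aabaabaaa => abaabaaa => aabaaa => abaaa => aaa => ba
  | abb => b
  | bab => ε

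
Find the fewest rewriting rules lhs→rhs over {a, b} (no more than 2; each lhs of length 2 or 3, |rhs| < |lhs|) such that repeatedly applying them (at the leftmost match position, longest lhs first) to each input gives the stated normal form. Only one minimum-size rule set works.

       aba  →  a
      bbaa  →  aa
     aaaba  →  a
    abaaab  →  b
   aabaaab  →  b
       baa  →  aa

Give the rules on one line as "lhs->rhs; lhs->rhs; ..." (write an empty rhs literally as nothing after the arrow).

ab->b; ba->a

  | aba => ba => a
  | bbaa => baa => aa
  | aaaba => aaba => aba => ba => a
  | abaaab => baaab => aaab => aab => ab => b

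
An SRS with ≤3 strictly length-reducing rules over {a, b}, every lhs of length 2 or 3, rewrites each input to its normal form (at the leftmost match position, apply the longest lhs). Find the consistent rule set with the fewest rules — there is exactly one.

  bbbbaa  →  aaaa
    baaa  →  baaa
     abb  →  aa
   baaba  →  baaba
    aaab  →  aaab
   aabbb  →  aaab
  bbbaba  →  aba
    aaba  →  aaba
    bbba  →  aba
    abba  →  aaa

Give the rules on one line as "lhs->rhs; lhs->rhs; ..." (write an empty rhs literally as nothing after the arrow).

  | bbbbaa => abbaa => aaaa
  | baaa
  | abb => aa
  | baaba

bab->b; bb->a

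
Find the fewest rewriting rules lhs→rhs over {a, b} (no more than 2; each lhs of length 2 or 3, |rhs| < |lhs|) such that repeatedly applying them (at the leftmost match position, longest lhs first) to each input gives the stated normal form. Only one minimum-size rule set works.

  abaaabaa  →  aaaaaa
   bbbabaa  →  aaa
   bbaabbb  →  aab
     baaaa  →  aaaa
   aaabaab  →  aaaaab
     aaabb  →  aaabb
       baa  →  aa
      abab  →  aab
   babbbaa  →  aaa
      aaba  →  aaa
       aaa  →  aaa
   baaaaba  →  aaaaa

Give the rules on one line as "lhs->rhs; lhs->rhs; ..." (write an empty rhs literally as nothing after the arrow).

  | abaaabaa => aaaabaa => aaaaaa
  | bbbabaa => babaa => abaa => aaa
  | bbaabbb => baabbb => aabbb => aab
  | baaaa => aaaa

ba->a; bbb->b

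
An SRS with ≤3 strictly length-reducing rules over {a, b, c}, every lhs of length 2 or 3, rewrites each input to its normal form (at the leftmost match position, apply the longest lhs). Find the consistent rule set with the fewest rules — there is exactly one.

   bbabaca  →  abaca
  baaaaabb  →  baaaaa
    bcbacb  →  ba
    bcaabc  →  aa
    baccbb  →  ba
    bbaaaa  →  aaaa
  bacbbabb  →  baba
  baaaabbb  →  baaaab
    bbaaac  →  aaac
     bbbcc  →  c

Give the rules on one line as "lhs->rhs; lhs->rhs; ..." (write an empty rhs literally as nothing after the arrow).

bb->; bc->; cb->

  | bbabaca => abaca
  | baaaaabb => baaaaa
  | bcbacb => bacb => ba
  | bcaabc => aabc => aa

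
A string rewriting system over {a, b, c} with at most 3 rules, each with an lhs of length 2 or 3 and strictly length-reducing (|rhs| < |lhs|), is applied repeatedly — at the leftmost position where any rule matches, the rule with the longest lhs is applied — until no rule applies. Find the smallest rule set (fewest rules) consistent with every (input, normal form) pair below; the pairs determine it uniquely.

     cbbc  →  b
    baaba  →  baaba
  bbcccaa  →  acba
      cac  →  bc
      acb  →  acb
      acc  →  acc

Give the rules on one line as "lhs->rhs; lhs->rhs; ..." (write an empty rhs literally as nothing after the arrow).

bbc->a; ca->b

  | cbbc => ca => b
  | baaba
  | bbcccaa => accaa => acba
  | cac => bc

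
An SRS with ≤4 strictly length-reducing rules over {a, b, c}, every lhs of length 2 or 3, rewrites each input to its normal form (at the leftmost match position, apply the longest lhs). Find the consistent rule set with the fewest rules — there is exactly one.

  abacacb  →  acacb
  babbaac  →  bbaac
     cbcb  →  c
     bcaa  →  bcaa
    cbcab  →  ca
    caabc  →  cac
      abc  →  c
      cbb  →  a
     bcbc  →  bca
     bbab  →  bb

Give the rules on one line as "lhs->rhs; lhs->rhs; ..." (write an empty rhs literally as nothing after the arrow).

  | abacacb => acacb
  | babbaac => bbaac
  | cbcb => cab => c
  | bcaa

ab->; cbb->a; cbc->ca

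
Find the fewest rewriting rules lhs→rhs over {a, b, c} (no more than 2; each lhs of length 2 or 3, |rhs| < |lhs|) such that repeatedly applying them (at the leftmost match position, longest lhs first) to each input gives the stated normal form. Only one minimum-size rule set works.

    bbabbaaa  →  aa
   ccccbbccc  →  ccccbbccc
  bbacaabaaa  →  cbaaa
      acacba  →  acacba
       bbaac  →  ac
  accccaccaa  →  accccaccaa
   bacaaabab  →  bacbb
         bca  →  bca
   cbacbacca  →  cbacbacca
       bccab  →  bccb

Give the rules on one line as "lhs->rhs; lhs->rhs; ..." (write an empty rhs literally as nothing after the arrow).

  | bbabbaaa => bbaaa => aa
  | ccccbbccc
  | bbacaabaaa => caabaaa => cabaaa => cbaaa
  | acacba

ab->b; bba->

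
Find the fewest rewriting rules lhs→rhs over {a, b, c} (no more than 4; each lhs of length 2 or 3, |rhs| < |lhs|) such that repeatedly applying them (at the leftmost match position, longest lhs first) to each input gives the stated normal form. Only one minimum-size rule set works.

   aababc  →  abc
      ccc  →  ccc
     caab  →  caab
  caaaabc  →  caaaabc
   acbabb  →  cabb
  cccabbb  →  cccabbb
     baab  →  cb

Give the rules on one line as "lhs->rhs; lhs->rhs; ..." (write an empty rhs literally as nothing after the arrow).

  | aababc => abc
  | ccc
  | caab
  | caaaabc

aba->; acb->c; baa->c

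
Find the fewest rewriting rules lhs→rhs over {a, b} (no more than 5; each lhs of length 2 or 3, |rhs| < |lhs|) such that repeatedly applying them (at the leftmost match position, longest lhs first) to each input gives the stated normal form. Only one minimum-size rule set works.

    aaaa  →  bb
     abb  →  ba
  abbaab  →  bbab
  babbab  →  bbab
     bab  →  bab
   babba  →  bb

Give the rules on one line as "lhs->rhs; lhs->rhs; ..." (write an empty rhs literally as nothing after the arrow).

  | aaaa => baa => bb
  | abb => ba
  | abbaab => baaab => bbab
  | babbab => bbaab => bbab

aa->b; aab->ab; abb->ba; bbb->bb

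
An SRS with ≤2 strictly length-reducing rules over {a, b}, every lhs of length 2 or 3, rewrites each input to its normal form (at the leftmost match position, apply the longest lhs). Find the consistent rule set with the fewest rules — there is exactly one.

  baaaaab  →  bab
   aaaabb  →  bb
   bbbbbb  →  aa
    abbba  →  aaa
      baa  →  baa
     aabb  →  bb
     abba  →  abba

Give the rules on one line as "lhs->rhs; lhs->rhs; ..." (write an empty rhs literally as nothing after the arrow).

  | baaaaab => baaab => bab
  | aaaabb => aabb => bb
  | bbbbbb => abbb => aa
  | abbba => aaa

aab->b; bbb->a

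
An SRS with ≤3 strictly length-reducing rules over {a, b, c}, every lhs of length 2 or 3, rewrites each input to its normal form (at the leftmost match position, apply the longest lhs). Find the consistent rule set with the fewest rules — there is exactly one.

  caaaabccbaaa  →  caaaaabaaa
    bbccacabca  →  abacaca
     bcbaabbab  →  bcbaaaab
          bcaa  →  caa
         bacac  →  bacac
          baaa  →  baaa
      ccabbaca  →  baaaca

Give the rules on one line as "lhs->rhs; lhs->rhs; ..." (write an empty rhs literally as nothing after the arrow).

  | caaaabccbaaa => caaaabbbaaa => caaaaabaaa
  | bbccacabca => accacabca => abacabca => abacaca
  | bcbaabbab => bcbaaaab
  | bcaa => caa

bb->a; bca->ca; cc->b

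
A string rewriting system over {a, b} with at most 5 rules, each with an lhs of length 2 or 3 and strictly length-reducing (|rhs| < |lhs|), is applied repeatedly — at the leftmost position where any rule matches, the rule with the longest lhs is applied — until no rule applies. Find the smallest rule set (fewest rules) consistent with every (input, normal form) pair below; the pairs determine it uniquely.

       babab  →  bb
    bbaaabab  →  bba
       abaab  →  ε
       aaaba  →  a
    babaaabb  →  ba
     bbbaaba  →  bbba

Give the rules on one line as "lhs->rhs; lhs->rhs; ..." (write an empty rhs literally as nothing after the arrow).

aa->a; aab->aa; ab->; aba->

  | babab => bb
  | bbaaabab => bbaabab => bbaaab => bbaab => bbaa => bba
  | abaab => ab => ε
  | aaaba => aaba => aaa => aa => a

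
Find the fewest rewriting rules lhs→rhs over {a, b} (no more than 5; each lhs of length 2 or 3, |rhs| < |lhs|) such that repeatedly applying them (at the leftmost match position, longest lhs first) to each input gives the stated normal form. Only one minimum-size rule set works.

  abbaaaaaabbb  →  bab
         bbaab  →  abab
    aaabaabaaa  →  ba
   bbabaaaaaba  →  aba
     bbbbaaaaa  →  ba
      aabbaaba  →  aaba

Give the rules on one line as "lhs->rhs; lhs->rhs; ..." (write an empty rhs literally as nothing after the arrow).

aaa->ba; abb->aa; baa->a; bba->ab

  | abbaaaaaabbb => aaaaaaaabbb => baaaaaabbb => aaaaabbb => baaabbb => aabbb => aaab => bab
  | bbaab => abab
  | aaabaabaaa => babaabaaa => baabaaa => abaaa => aaa => ba
  | bbabaaaaaba => abbaaaaaba => aaaaaaaba => baaaaaba => aaaaba => baaba => aba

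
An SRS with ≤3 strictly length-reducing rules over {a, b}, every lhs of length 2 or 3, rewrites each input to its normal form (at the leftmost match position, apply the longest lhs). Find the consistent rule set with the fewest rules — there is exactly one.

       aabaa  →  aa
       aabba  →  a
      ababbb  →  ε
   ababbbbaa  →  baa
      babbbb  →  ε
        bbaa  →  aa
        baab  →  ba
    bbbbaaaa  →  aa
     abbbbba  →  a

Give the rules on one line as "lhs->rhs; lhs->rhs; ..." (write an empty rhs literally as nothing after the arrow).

  | aabaa => aaa => aa
  | aabba => aba => a
  | ababbb => abbb => bb => ε
  | ababbbbaa => abbbbaa => bbbaa => baa

aaa->aa; ab->; bb->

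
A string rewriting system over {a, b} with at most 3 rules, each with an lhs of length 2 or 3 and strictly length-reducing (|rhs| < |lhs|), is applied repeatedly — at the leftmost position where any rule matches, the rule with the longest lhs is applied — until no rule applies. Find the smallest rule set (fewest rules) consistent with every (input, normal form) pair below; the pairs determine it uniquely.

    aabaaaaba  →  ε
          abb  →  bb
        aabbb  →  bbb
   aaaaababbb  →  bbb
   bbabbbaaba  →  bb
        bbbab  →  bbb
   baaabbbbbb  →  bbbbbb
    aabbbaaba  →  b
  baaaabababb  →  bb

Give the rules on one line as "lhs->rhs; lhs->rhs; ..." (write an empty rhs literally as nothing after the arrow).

  | aabaaaaba => abaaaaba => baaaaba => aaaba => aaba => aba => ba => ε
  | abb => bb
  | aabbb => abbb => bbb
  | aaaaababbb => aaaababbb => aaababbb => aababbb => ababbb => babbb => bbb

ab->b; ba->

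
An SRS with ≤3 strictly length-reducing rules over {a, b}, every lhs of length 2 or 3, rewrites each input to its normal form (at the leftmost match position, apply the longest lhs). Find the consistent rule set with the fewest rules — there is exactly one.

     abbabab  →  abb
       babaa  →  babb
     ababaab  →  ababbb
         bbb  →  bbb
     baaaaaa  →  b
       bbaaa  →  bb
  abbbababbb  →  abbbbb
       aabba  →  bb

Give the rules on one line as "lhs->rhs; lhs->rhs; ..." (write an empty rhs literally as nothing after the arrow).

aa->b; bba->b

  | abbabab => abbab => abb
  | babaa => babb
  | ababaab => ababbb
  | bbb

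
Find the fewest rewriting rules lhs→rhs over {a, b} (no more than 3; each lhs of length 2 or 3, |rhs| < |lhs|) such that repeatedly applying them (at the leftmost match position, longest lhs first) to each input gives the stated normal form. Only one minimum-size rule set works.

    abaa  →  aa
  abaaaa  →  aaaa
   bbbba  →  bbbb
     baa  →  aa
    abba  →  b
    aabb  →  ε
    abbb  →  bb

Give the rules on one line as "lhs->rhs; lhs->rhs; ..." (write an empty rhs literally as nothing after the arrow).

ab->; ba->b; baa->aa

  | abaa => aa
  | abaaaa => aaaa
  | bbbba => bbbb
  | baa => aa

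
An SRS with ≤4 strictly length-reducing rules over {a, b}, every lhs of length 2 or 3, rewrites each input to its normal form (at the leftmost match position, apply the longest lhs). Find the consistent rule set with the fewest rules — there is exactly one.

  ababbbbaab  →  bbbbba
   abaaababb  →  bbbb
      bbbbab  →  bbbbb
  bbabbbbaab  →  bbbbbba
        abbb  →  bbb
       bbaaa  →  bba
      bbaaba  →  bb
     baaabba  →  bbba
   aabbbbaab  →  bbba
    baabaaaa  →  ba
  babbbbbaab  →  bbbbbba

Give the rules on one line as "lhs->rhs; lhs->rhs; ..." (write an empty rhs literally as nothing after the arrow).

aa->; aab->a; ab->b

  | ababbbbaab => babbbbaab => bbbbbaab => bbbbba
  | abaaababb => baaababb => bababb => bbabb => bbbb
  | bbbbab => bbbbb
  | bbabbbbaab => bbbbbbaab => bbbbbba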